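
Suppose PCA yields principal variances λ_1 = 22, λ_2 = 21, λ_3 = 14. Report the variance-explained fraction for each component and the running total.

Step 1 — total variance = trace(Sigma) = Σ λ_i = 22 + 21 + 14 = 57.

Step 2 — fraction explained by component i = λ_i / Σ λ:
  PC1: 22/57 = 0.386
  PC2: 21/57 = 0.3684
  PC3: 14/57 = 0.2456

Step 3 — cumulative fraction after k components = (λ_1 + ... + λ_k) / Σ λ:
  k = 1: 22/57 = 0.386
  k = 2: (22 + 21)/57 = 43/57 = 0.7544
  k = 3: (22 + 21 + 14)/57 = 57/57 = 1

Summary (fraction, with percent):

explained: PC1 0.386 (38.6%), PC2 0.3684 (36.84%), PC3 0.2456 (24.56%);  cumulative: 0.386, 0.7544, 1


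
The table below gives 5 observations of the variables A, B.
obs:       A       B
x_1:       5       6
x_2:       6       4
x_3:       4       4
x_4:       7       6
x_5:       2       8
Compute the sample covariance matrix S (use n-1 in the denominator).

Step 1 — column means:
  mean(A) = (5 + 6 + 4 + 7 + 2) / 5 = 24/5 = 4.8
  mean(B) = (6 + 4 + 4 + 6 + 8) / 5 = 28/5 = 5.6

Step 2 — sample covariance S[i,j] = (1/(n-1)) · Σ_k (x_{k,i} - mean_i) · (x_{k,j} - mean_j), with n-1 = 4.
  S[A,A] = ((0.2)·(0.2) + (1.2)·(1.2) + (-0.8)·(-0.8) + (2.2)·(2.2) + (-2.8)·(-2.8)) / 4 = 14.8/4 = 3.7
  S[A,B] = ((0.2)·(0.4) + (1.2)·(-1.6) + (-0.8)·(-1.6) + (2.2)·(0.4) + (-2.8)·(2.4)) / 4 = -6.4/4 = -1.6
  S[B,B] = ((0.4)·(0.4) + (-1.6)·(-1.6) + (-1.6)·(-1.6) + (0.4)·(0.4) + (2.4)·(2.4)) / 4 = 11.2/4 = 2.8

S is symmetric (S[j,i] = S[i,j]). Assembling:

S = [[3.7, -1.6],
 [-1.6, 2.8]]


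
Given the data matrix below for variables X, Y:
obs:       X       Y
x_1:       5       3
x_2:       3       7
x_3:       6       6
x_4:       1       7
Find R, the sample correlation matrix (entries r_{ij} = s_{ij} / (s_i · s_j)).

Step 1 — column means:
  mean(X) = (5 + 3 + 6 + 1) / 4 = 15/4 = 3.75
  mean(Y) = (3 + 7 + 6 + 7) / 4 = 23/4 = 5.75

Step 2 — sample variances and covariances s[i,j] = (1/(n-1)) · Σ_k (x_{k,i} - mean_i) · (x_{k,j} - mean_j), with n-1 = 3:
  s[X,X] = ((1.25)·(1.25) + (-0.75)·(-0.75) + (2.25)·(2.25) + (-2.75)·(-2.75)) / 3 = 14.75/3 = 4.9167
  s[X,Y] = ((1.25)·(-2.75) + (-0.75)·(1.25) + (2.25)·(0.25) + (-2.75)·(1.25)) / 3 = -7.25/3 = -2.4167
  s[Y,Y] = ((-2.75)·(-2.75) + (1.25)·(1.25) + (0.25)·(0.25) + (1.25)·(1.25)) / 3 = 10.75/3 = 3.5833
  Sample standard deviations s_i = √(s[i,i]):
  s(X) = √(4.9167) = 2.2174
  s(Y) = √(3.5833) = 1.893

Step 3 — r_{ij} = s_{ij} / (s_i · s_j):
  r[X,X] = 1 (diagonal).
  r[X,Y] = -2.4167 / (2.2174 · 1.893) = -2.4167 / 4.1974 = -0.5758
  r[Y,Y] = 1 (diagonal).

R is symmetric with unit diagonal. Assembling:

R = [[1, -0.5758],
 [-0.5758, 1]]


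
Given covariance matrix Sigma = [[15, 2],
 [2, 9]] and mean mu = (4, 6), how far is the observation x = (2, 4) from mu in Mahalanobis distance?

Step 1 — centre the observation: (x - mu) = (-2, -2).

Step 2 — invert Sigma. det(Sigma) = 15·9 - (2)² = 131.
  Sigma^{-1} = (1/det) · [[d, -b], [-b, a]] = [[0.0687, -0.0153],
 [-0.0153, 0.1145]].

Step 3 — form the quadratic (x - mu)^T · Sigma^{-1} · (x - mu):
  Sigma^{-1} · (x - mu) = (-0.1069, -0.1985).
  (x - mu)^T · [Sigma^{-1} · (x - mu)] = (-2)·(-0.1069) + (-2)·(-0.1985) = 0.6107.

Step 4 — take square root: d = √(0.6107) ≈ 0.7815.

d(x, mu) = √(0.6107) ≈ 0.7815


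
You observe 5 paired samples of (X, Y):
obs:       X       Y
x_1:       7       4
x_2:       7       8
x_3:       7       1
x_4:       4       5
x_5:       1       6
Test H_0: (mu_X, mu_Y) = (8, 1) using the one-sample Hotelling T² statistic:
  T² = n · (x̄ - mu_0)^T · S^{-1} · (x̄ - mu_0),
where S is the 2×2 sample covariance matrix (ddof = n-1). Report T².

Step 1 — sample mean vector:
  mean(X) = (7 + 7 + 7 + 4 + 1) / 5 = 26/5 = 5.2
  mean(Y) = (4 + 8 + 1 + 5 + 6) / 5 = 24/5 = 4.8
  x̄ = (5.2, 4.8),  deviation x̄ - mu_0 = (5.2, 4.8) - (8, 1) = (-2.8, 3.8).

Step 2 — sample covariance matrix, S[i,j] = (1/(n-1)) · Σ_k (x_{k,i} - mean_i) · (x_{k,j} - mean_j), divisor n-1 = 4:
  S[X,X] = ((1.8)·(1.8) + (1.8)·(1.8) + (1.8)·(1.8) + (-1.2)·(-1.2) + (-4.2)·(-4.2)) / 4 = 28.8/4 = 7.2
  S[X,Y] = ((1.8)·(-0.8) + (1.8)·(3.2) + (1.8)·(-3.8) + (-1.2)·(0.2) + (-4.2)·(1.2)) / 4 = -7.8/4 = -1.95
  S[Y,Y] = ((-0.8)·(-0.8) + (3.2)·(3.2) + (-3.8)·(-3.8) + (0.2)·(0.2) + (1.2)·(1.2)) / 4 = 26.8/4 = 6.7
  S = [[7.2, -1.95],
 [-1.95, 6.7]].

Step 3 — invert S. det(S) = 7.2·6.7 - (-1.95)² = 44.4375.
  S^{-1} = (1/det) · [[d, -b], [-b, a]] = [[0.1508, 0.0439],
 [0.0439, 0.162]].

Step 4 — quadratic form (x̄ - mu_0)^T · S^{-1} · (x̄ - mu_0):
  S^{-1} · (x̄ - mu_0) = (-0.2554, 0.4928),
  (x̄ - mu_0)^T · [...] = (-2.8)·(-0.2554) + (3.8)·(0.4928) = 2.5879.

Step 5 — scale by n: T² = 5 · 2.5879 = 12.9395.

T² ≈ 12.9395


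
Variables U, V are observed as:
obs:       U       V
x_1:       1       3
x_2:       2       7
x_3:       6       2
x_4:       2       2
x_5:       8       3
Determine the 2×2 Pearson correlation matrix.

Step 1 — column means:
  mean(U) = (1 + 2 + 6 + 2 + 8) / 5 = 19/5 = 3.8
  mean(V) = (3 + 7 + 2 + 2 + 3) / 5 = 17/5 = 3.4

Step 2 — sample variances and covariances s[i,j] = (1/(n-1)) · Σ_k (x_{k,i} - mean_i) · (x_{k,j} - mean_j), with n-1 = 4:
  s[U,U] = ((-2.8)·(-2.8) + (-1.8)·(-1.8) + (2.2)·(2.2) + (-1.8)·(-1.8) + (4.2)·(4.2)) / 4 = 36.8/4 = 9.2
  s[U,V] = ((-2.8)·(-0.4) + (-1.8)·(3.6) + (2.2)·(-1.4) + (-1.8)·(-1.4) + (4.2)·(-0.4)) / 4 = -7.6/4 = -1.9
  s[V,V] = ((-0.4)·(-0.4) + (3.6)·(3.6) + (-1.4)·(-1.4) + (-1.4)·(-1.4) + (-0.4)·(-0.4)) / 4 = 17.2/4 = 4.3
  Sample standard deviations s_i = √(s[i,i]):
  s(U) = √(9.2) = 3.0332
  s(V) = √(4.3) = 2.0736

Step 3 — r_{ij} = s_{ij} / (s_i · s_j):
  r[U,U] = 1 (diagonal).
  r[U,V] = -1.9 / (3.0332 · 2.0736) = -1.9 / 6.2897 = -0.3021
  r[V,V] = 1 (diagonal).

R is symmetric with unit diagonal. Assembling:

R = [[1, -0.3021],
 [-0.3021, 1]]


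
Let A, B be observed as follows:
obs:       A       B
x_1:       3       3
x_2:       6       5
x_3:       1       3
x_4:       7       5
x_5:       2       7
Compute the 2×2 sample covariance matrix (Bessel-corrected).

Step 1 — column means:
  mean(A) = (3 + 6 + 1 + 7 + 2) / 5 = 19/5 = 3.8
  mean(B) = (3 + 5 + 3 + 5 + 7) / 5 = 23/5 = 4.6

Step 2 — sample covariance S[i,j] = (1/(n-1)) · Σ_k (x_{k,i} - mean_i) · (x_{k,j} - mean_j), with n-1 = 4.
  S[A,A] = ((-0.8)·(-0.8) + (2.2)·(2.2) + (-2.8)·(-2.8) + (3.2)·(3.2) + (-1.8)·(-1.8)) / 4 = 26.8/4 = 6.7
  S[A,B] = ((-0.8)·(-1.6) + (2.2)·(0.4) + (-2.8)·(-1.6) + (3.2)·(0.4) + (-1.8)·(2.4)) / 4 = 3.6/4 = 0.9
  S[B,B] = ((-1.6)·(-1.6) + (0.4)·(0.4) + (-1.6)·(-1.6) + (0.4)·(0.4) + (2.4)·(2.4)) / 4 = 11.2/4 = 2.8

S is symmetric (S[j,i] = S[i,j]). Assembling:

S = [[6.7, 0.9],
 [0.9, 2.8]]


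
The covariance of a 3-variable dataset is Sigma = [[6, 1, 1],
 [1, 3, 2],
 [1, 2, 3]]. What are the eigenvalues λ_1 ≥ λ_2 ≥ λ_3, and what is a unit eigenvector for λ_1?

Step 1 — characteristic polynomial p(λ) = det(λI - Sigma) = λ³ - tr·λ² + c_1·λ - det, where tr = trace, c_1 = sum of the principal 2×2 minors, det = det(Sigma):
  tr = 6 + 3 + 3 = 12,
  c_1 = (6·3 - (1)²) + (6·3 - (1)²) + (3·3 - (2)²) = 17 + 17 + 5 = 39,
  det = 6·(3·3 - (2)²) - (1)·((1)·3 - (2)·(1)) + (1)·((1)·(2) - 3·(1)) = 6·(5) - (1)·(1) + (1)·(-1) = 28.
  So p(λ) = λ³ - 12λ² + 39λ - 28.
Step 2 — look for an integer root (rational root theorem: any rational root is an integer divisor of 28). Testing λ = 1:
  p(1) = 1 - 12 + 39 - 28 = 0  ✓
  Dividing out (λ - 1): p(λ) = (λ - 1)(λ² - 11λ + 28).
Step 3 — remaining eigenvalues from the quadratic λ² - 11λ + 28 = 0:
  Δ = 11² - 4·28 = 121 - 112 = 9,  λ = (11 ± √9)/2 = (11 ± 3)/2 = 7 or 4.
  Sorted: λ_1 = 7,  λ_2 = 4,  λ_3 = 1  (check: sum = 12 = tr ✓).

Step 4 — unit eigenvector for λ_1 = 7: v spans the null space of (Sigma - λ_1 I), whose rows are
  r_1 = (-1, 1, 1),  r_2 = (1, -4, 2),  r_3 = (1, 2, -4).
  v is orthogonal to every row, so take v ∝ r_1 × r_2 = ((1)·(2) - (1)·(-4), (1)·(1) - (-1)·(2), (-1)·(-4) - (1)·(1)) = (6, 3, 3).
  Rescale (divide by 3): u = (2, 1, 1).
  ||u|| = √((2)² + (1)² + (1)²) = √(6) ≈ 2.4495,  v_1 = u/||u|| ≈ (0.8165, 0.4082, 0.4082) (||v_1|| = 1).

λ_1 = 7,  λ_2 = 4,  λ_3 = 1;  v_1 ≈ (0.8165, 0.4082, 0.4082)


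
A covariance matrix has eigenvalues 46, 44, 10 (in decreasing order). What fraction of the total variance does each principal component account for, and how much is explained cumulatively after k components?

Step 1 — total variance = trace(Sigma) = Σ λ_i = 46 + 44 + 10 = 100.

Step 2 — fraction explained by component i = λ_i / Σ λ:
  PC1: 46/100 = 0.46
  PC2: 44/100 = 0.44
  PC3: 10/100 = 0.1

Step 3 — cumulative fraction after k components = (λ_1 + ... + λ_k) / Σ λ:
  k = 1: 46/100 = 0.46
  k = 2: (46 + 44)/100 = 90/100 = 0.9
  k = 3: (46 + 44 + 10)/100 = 100/100 = 1

Summary (fraction, with percent):

explained: PC1 0.46 (46%), PC2 0.44 (44%), PC3 0.1 (10%);  cumulative: 0.46, 0.9, 1


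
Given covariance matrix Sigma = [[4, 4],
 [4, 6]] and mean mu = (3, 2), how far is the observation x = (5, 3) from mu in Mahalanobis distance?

Step 1 — centre the observation: (x - mu) = (2, 1).

Step 2 — invert Sigma. det(Sigma) = 4·6 - (4)² = 8.
  Sigma^{-1} = (1/det) · [[d, -b], [-b, a]] = [[0.75, -0.5],
 [-0.5, 0.5]].

Step 3 — form the quadratic (x - mu)^T · Sigma^{-1} · (x - mu):
  Sigma^{-1} · (x - mu) = (1, -0.5).
  (x - mu)^T · [Sigma^{-1} · (x - mu)] = (2)·(1) + (1)·(-0.5) = 1.5.

Step 4 — take square root: d = √(1.5) ≈ 1.2247.

d(x, mu) = √(1.5) ≈ 1.2247


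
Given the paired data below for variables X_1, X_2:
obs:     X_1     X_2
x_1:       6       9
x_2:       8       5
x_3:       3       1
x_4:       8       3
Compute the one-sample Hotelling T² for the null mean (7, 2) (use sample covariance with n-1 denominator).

Step 1 — sample mean vector:
  mean(X_1) = (6 + 8 + 3 + 8) / 4 = 25/4 = 6.25
  mean(X_2) = (9 + 5 + 1 + 3) / 4 = 18/4 = 4.5
  x̄ = (6.25, 4.5),  deviation x̄ - mu_0 = (6.25, 4.5) - (7, 2) = (-0.75, 2.5).

Step 2 — sample covariance matrix, S[i,j] = (1/(n-1)) · Σ_k (x_{k,i} - mean_i) · (x_{k,j} - mean_j), divisor n-1 = 3:
  S[X_1,X_1] = ((-0.25)·(-0.25) + (1.75)·(1.75) + (-3.25)·(-3.25) + (1.75)·(1.75)) / 3 = 16.75/3 = 5.5833
  S[X_1,X_2] = ((-0.25)·(4.5) + (1.75)·(0.5) + (-3.25)·(-3.5) + (1.75)·(-1.5)) / 3 = 8.5/3 = 2.8333
  S[X_2,X_2] = ((4.5)·(4.5) + (0.5)·(0.5) + (-3.5)·(-3.5) + (-1.5)·(-1.5)) / 3 = 35/3 = 11.6667
  S = [[5.5833, 2.8333],
 [2.8333, 11.6667]].

Step 3 — invert S. det(S) = 5.5833·11.6667 - (2.8333)² = 57.1111.
  S^{-1} = (1/det) · [[d, -b], [-b, a]] = [[0.2043, -0.0496],
 [-0.0496, 0.0978]].

Step 4 — quadratic form (x̄ - mu_0)^T · S^{-1} · (x̄ - mu_0):
  S^{-1} · (x̄ - mu_0) = (-0.2772, 0.2816),
  (x̄ - mu_0)^T · [...] = (-0.75)·(-0.2772) + (2.5)·(0.2816) = 0.912.

Step 5 — scale by n: T² = 4 · 0.912 = 3.6479.

T² ≈ 3.6479


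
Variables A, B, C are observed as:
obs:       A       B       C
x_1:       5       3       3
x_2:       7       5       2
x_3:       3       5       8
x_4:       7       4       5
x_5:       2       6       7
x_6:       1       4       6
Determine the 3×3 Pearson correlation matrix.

Step 1 — column means:
  mean(A) = (5 + 7 + 3 + 7 + 2 + 1) / 6 = 25/6 = 4.1667
  mean(B) = (3 + 5 + 5 + 4 + 6 + 4) / 6 = 27/6 = 4.5
  mean(C) = (3 + 2 + 8 + 5 + 7 + 6) / 6 = 31/6 = 5.1667

Step 2 — sample variances and covariances s[i,j] = (1/(n-1)) · Σ_k (x_{k,i} - mean_i) · (x_{k,j} - mean_j), with n-1 = 5:
  s[A,A] = ((0.8333)·(0.8333) + (2.8333)·(2.8333) + (-1.1667)·(-1.1667) + (2.8333)·(2.8333) + (-2.1667)·(-2.1667) + (-3.1667)·(-3.1667)) / 5 = 32.8333/5 = 6.5667
  s[A,B] = ((0.8333)·(-1.5) + (2.8333)·(0.5) + (-1.1667)·(0.5) + (2.8333)·(-0.5) + (-2.1667)·(1.5) + (-3.1667)·(-0.5)) / 5 = -3.5/5 = -0.7
  s[A,C] = ((0.8333)·(-2.1667) + (2.8333)·(-3.1667) + (-1.1667)·(2.8333) + (2.8333)·(-0.1667) + (-2.1667)·(1.8333) + (-3.1667)·(0.8333)) / 5 = -21.1667/5 = -4.2333
  s[B,B] = ((-1.5)·(-1.5) + (0.5)·(0.5) + (0.5)·(0.5) + (-0.5)·(-0.5) + (1.5)·(1.5) + (-0.5)·(-0.5)) / 5 = 5.5/5 = 1.1
  s[B,C] = ((-1.5)·(-2.1667) + (0.5)·(-3.1667) + (0.5)·(2.8333) + (-0.5)·(-0.1667) + (1.5)·(1.8333) + (-0.5)·(0.8333)) / 5 = 5.5/5 = 1.1
  s[C,C] = ((-2.1667)·(-2.1667) + (-3.1667)·(-3.1667) + (2.8333)·(2.8333) + (-0.1667)·(-0.1667) + (1.8333)·(1.8333) + (0.8333)·(0.8333)) / 5 = 26.8333/5 = 5.3667
  Sample standard deviations s_i = √(s[i,i]):
  s(A) = √(6.5667) = 2.5626
  s(B) = √(1.1) = 1.0488
  s(C) = √(5.3667) = 2.3166

Step 3 — r_{ij} = s_{ij} / (s_i · s_j):
  r[A,A] = 1 (diagonal).
  r[A,B] = -0.7 / (2.5626 · 1.0488) = -0.7 / 2.6876 = -0.2605
  r[A,C] = -4.2333 / (2.5626 · 2.3166) = -4.2333 / 5.9364 = -0.7131
  r[B,B] = 1 (diagonal).
  r[B,C] = 1.1 / (1.0488 · 2.3166) = 1.1 / 2.4297 = 0.4527
  r[C,C] = 1 (diagonal).

R is symmetric with unit diagonal. Assembling:

R = [[1, -0.2605, -0.7131],
 [-0.2605, 1, 0.4527],
 [-0.7131, 0.4527, 1]]


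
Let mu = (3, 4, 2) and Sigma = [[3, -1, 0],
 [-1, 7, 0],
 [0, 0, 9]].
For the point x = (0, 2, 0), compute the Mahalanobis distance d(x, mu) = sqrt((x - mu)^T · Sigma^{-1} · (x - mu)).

Step 1 — centre the observation: (x - mu) = (-3, -2, -2).

Step 2 — invert Sigma (cofactor / det for 3×3, or solve directly):
  Sigma^{-1} = [[0.35, 0.05, 0],
 [0.05, 0.15, 0],
 [0, 0, 0.1111]].

Step 3 — form the quadratic (x - mu)^T · Sigma^{-1} · (x - mu):
  Sigma^{-1} · (x - mu) = (-1.15, -0.45, -0.2222).
  (x - mu)^T · [Sigma^{-1} · (x - mu)] = (-3)·(-1.15) + (-2)·(-0.45) + (-2)·(-0.2222) = 4.7944.

Step 4 — take square root: d = √(4.7944) ≈ 2.1896.

d(x, mu) = √(4.7944) ≈ 2.1896


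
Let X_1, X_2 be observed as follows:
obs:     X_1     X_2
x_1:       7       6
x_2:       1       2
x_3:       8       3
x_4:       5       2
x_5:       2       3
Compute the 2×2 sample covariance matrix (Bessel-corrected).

Step 1 — column means:
  mean(X_1) = (7 + 1 + 8 + 5 + 2) / 5 = 23/5 = 4.6
  mean(X_2) = (6 + 2 + 3 + 2 + 3) / 5 = 16/5 = 3.2

Step 2 — sample covariance S[i,j] = (1/(n-1)) · Σ_k (x_{k,i} - mean_i) · (x_{k,j} - mean_j), with n-1 = 4.
  S[X_1,X_1] = ((2.4)·(2.4) + (-3.6)·(-3.6) + (3.4)·(3.4) + (0.4)·(0.4) + (-2.6)·(-2.6)) / 4 = 37.2/4 = 9.3
  S[X_1,X_2] = ((2.4)·(2.8) + (-3.6)·(-1.2) + (3.4)·(-0.2) + (0.4)·(-1.2) + (-2.6)·(-0.2)) / 4 = 10.4/4 = 2.6
  S[X_2,X_2] = ((2.8)·(2.8) + (-1.2)·(-1.2) + (-0.2)·(-0.2) + (-1.2)·(-1.2) + (-0.2)·(-0.2)) / 4 = 10.8/4 = 2.7

S is symmetric (S[j,i] = S[i,j]). Assembling:

S = [[9.3, 2.6],
 [2.6, 2.7]]


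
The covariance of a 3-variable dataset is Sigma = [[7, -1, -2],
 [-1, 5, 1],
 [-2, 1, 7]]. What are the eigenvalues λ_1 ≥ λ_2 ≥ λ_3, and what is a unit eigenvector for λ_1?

Step 1 — characteristic polynomial p(λ) = det(λI - Sigma) = λ³ - tr·λ² + c_1·λ - det, where tr = trace, c_1 = sum of the principal 2×2 minors, det = det(Sigma):
  tr = 7 + 5 + 7 = 19,
  c_1 = (7·5 - (-1)²) + (7·7 - (-2)²) + (5·7 - (1)²) = 34 + 45 + 34 = 113,
  det = 7·(5·7 - (1)²) - (-1)·((-1)·7 - (1)·(-2)) + (-2)·((-1)·(1) - 5·(-2)) = 7·(34) - (-1)·(-5) + (-2)·(9) = 215.
  So p(λ) = λ³ - 19λ² + 113λ - 215.
Step 2 — look for an integer root (rational root theorem: any rational root is an integer divisor of 215). Testing λ = 5:
  p(5) = 125 - 475 + 565 - 215 = 0  ✓
  Dividing out (λ - 5): p(λ) = (λ - 5)(λ² - 14λ + 43).
Step 3 — remaining eigenvalues from the quadratic λ² - 14λ + 43 = 0:
  Δ = 14² - 4·43 = 196 - 172 = 24,  λ = (14 ± √24)/2 = (14 ± 4.899)/2 ≈ 9.4495 or 4.5505.
  Sorted: λ_1 = 9.4495,  λ_2 = 5,  λ_3 = 4.5505  (check: sum = 19 = tr ✓).

Step 4 — unit eigenvector for λ_1 ≈ 9.4495: v spans the null space of (Sigma - λ_1 I), whose rows are
  r_1 = (-2.4495, -1, -2),  r_2 = (-1, -4.4495, 1),  r_3 = (-2, 1, -2.4495).
  v is orthogonal to every row, so take v ∝ r_1 × r_2 = ((-1)·(1) - (-2)·(-4.4495), (-2)·(-1) - (-2.4495)·(1), (-2.4495)·(-4.4495) - (-1)·(-1)) ≈ (-9.899, 4.4495, 9.899).
  Rescale (multiply by -1 so the first nonzero entry is positive): u = (9.899, -4.4495, -9.899).
  ||u|| = √((9.899)² + (-4.4495)² + (-9.899)²) = √(215.7775) ≈ 14.6894,  v_1 = u/||u|| ≈ (0.6739, -0.3029, -0.6739) (||v_1|| = 1).

λ_1 = 9.4495,  λ_2 = 5,  λ_3 = 4.5505;  v_1 ≈ (0.6739, -0.3029, -0.6739)


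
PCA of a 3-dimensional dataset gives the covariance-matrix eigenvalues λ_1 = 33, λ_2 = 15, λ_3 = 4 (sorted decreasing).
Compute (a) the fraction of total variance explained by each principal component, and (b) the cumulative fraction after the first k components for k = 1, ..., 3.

Step 1 — total variance = trace(Sigma) = Σ λ_i = 33 + 15 + 4 = 52.

Step 2 — fraction explained by component i = λ_i / Σ λ:
  PC1: 33/52 = 0.6346
  PC2: 15/52 = 0.2885
  PC3: 4/52 = 0.0769

Step 3 — cumulative fraction after k components = (λ_1 + ... + λ_k) / Σ λ:
  k = 1: 33/52 = 0.6346
  k = 2: (33 + 15)/52 = 48/52 = 0.9231
  k = 3: (33 + 15 + 4)/52 = 52/52 = 1

Summary (fraction, with percent):

explained: PC1 0.6346 (63.46%), PC2 0.2885 (28.85%), PC3 0.0769 (7.69%);  cumulative: 0.6346, 0.9231, 1


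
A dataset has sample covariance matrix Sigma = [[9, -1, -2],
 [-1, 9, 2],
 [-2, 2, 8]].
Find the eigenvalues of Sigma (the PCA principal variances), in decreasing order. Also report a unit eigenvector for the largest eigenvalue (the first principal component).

Step 1 — characteristic polynomial p(λ) = det(λI - Sigma) = λ³ - tr·λ² + c_1·λ - det, where tr = trace, c_1 = sum of the principal 2×2 minors, det = det(Sigma):
  tr = 9 + 9 + 8 = 26,
  c_1 = (9·9 - (-1)²) + (9·8 - (-2)²) + (9·8 - (2)²) = 80 + 68 + 68 = 216,
  det = 9·(9·8 - (2)²) - (-1)·((-1)·8 - (2)·(-2)) + (-2)·((-1)·(2) - 9·(-2)) = 9·(68) - (-1)·(-4) + (-2)·(16) = 576.
  So p(λ) = λ³ - 26λ² + 216λ - 576.
Step 2 — look for an integer root (rational root theorem: any rational root is an integer divisor of 576). Testing λ = 6:
  p(6) = 216 - 936 + 1296 - 576 = 0  ✓
  Dividing out (λ - 6): p(λ) = (λ - 6)(λ² - 20λ + 96).
Step 3 — remaining eigenvalues from the quadratic λ² - 20λ + 96 = 0:
  Δ = 20² - 4·96 = 400 - 384 = 16,  λ = (20 ± √16)/2 = (20 ± 4)/2 = 12 or 8.
  Sorted: λ_1 = 12,  λ_2 = 8,  λ_3 = 6  (check: sum = 26 = tr ✓).

Step 4 — unit eigenvector for λ_1 = 12: v spans the null space of (Sigma - λ_1 I), whose rows are
  r_1 = (-3, -1, -2),  r_2 = (-1, -3, 2),  r_3 = (-2, 2, -4).
  v is orthogonal to every row, so take v ∝ r_1 × r_2 = ((-1)·(2) - (-2)·(-3), (-2)·(-1) - (-3)·(2), (-3)·(-3) - (-1)·(-1)) = (-8, 8, 8).
  Rescale (divide by 8; multiply by -1 so the first nonzero entry is positive): u = (1, -1, -1).
  ||u|| = √((1)² + (-1)² + (-1)²) = √(3) ≈ 1.7321,  v_1 = u/||u|| ≈ (0.5774, -0.5774, -0.5774) (||v_1|| = 1).

λ_1 = 12,  λ_2 = 8,  λ_3 = 6;  v_1 ≈ (0.5774, -0.5774, -0.5774)


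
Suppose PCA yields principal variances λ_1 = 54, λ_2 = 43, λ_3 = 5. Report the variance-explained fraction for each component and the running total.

Step 1 — total variance = trace(Sigma) = Σ λ_i = 54 + 43 + 5 = 102.

Step 2 — fraction explained by component i = λ_i / Σ λ:
  PC1: 54/102 = 0.5294
  PC2: 43/102 = 0.4216
  PC3: 5/102 = 0.049

Step 3 — cumulative fraction after k components = (λ_1 + ... + λ_k) / Σ λ:
  k = 1: 54/102 = 0.5294
  k = 2: (54 + 43)/102 = 97/102 = 0.951
  k = 3: (54 + 43 + 5)/102 = 102/102 = 1

Summary (fraction, with percent):

explained: PC1 0.5294 (52.94%), PC2 0.4216 (42.16%), PC3 0.049 (4.9%);  cumulative: 0.5294, 0.951, 1


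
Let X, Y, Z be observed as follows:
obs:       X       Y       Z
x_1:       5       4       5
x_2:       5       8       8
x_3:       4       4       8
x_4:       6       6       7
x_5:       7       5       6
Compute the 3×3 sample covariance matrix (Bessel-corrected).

Step 1 — column means:
  mean(X) = (5 + 5 + 4 + 6 + 7) / 5 = 27/5 = 5.4
  mean(Y) = (4 + 8 + 4 + 6 + 5) / 5 = 27/5 = 5.4
  mean(Z) = (5 + 8 + 8 + 7 + 6) / 5 = 34/5 = 6.8

Step 2 — sample covariance S[i,j] = (1/(n-1)) · Σ_k (x_{k,i} - mean_i) · (x_{k,j} - mean_j), with n-1 = 4.
  S[X,X] = ((-0.4)·(-0.4) + (-0.4)·(-0.4) + (-1.4)·(-1.4) + (0.6)·(0.6) + (1.6)·(1.6)) / 4 = 5.2/4 = 1.3
  S[X,Y] = ((-0.4)·(-1.4) + (-0.4)·(2.6) + (-1.4)·(-1.4) + (0.6)·(0.6) + (1.6)·(-0.4)) / 4 = 1.2/4 = 0.3
  S[X,Z] = ((-0.4)·(-1.8) + (-0.4)·(1.2) + (-1.4)·(1.2) + (0.6)·(0.2) + (1.6)·(-0.8)) / 4 = -2.6/4 = -0.65
  S[Y,Y] = ((-1.4)·(-1.4) + (2.6)·(2.6) + (-1.4)·(-1.4) + (0.6)·(0.6) + (-0.4)·(-0.4)) / 4 = 11.2/4 = 2.8
  S[Y,Z] = ((-1.4)·(-1.8) + (2.6)·(1.2) + (-1.4)·(1.2) + (0.6)·(0.2) + (-0.4)·(-0.8)) / 4 = 4.4/4 = 1.1
  S[Z,Z] = ((-1.8)·(-1.8) + (1.2)·(1.2) + (1.2)·(1.2) + (0.2)·(0.2) + (-0.8)·(-0.8)) / 4 = 6.8/4 = 1.7

S is symmetric (S[j,i] = S[i,j]). Assembling:

S = [[1.3, 0.3, -0.65],
 [0.3, 2.8, 1.1],
 [-0.65, 1.1, 1.7]]


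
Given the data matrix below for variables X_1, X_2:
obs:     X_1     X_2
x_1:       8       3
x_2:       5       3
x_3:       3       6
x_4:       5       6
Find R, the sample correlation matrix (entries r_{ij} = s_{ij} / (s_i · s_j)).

Step 1 — column means:
  mean(X_1) = (8 + 5 + 3 + 5) / 4 = 21/4 = 5.25
  mean(X_2) = (3 + 3 + 6 + 6) / 4 = 18/4 = 4.5

Step 2 — sample variances and covariances s[i,j] = (1/(n-1)) · Σ_k (x_{k,i} - mean_i) · (x_{k,j} - mean_j), with n-1 = 3:
  s[X_1,X_1] = ((2.75)·(2.75) + (-0.25)·(-0.25) + (-2.25)·(-2.25) + (-0.25)·(-0.25)) / 3 = 12.75/3 = 4.25
  s[X_1,X_2] = ((2.75)·(-1.5) + (-0.25)·(-1.5) + (-2.25)·(1.5) + (-0.25)·(1.5)) / 3 = -7.5/3 = -2.5
  s[X_2,X_2] = ((-1.5)·(-1.5) + (-1.5)·(-1.5) + (1.5)·(1.5) + (1.5)·(1.5)) / 3 = 9/3 = 3
  Sample standard deviations s_i = √(s[i,i]):
  s(X_1) = √(4.25) = 2.0616
  s(X_2) = √(3) = 1.7321

Step 3 — r_{ij} = s_{ij} / (s_i · s_j):
  r[X_1,X_1] = 1 (diagonal).
  r[X_1,X_2] = -2.5 / (2.0616 · 1.7321) = -2.5 / 3.5707 = -0.7001
  r[X_2,X_2] = 1 (diagonal).

R is symmetric with unit diagonal. Assembling:

R = [[1, -0.7001],
 [-0.7001, 1]]


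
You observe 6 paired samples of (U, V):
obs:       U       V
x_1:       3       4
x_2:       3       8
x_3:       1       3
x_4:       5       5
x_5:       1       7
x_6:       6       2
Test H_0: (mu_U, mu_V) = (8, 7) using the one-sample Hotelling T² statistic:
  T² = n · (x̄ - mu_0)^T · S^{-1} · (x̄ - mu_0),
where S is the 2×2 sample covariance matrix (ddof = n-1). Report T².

Step 1 — sample mean vector:
  mean(U) = (3 + 3 + 1 + 5 + 1 + 6) / 6 = 19/6 = 3.1667
  mean(V) = (4 + 8 + 3 + 5 + 7 + 2) / 6 = 29/6 = 4.8333
  x̄ = (3.1667, 4.8333),  deviation x̄ - mu_0 = (3.1667, 4.8333) - (8, 7) = (-4.8333, -2.1667).

Step 2 — sample covariance matrix, S[i,j] = (1/(n-1)) · Σ_k (x_{k,i} - mean_i) · (x_{k,j} - mean_j), divisor n-1 = 5:
  S[U,U] = ((-0.1667)·(-0.1667) + (-0.1667)·(-0.1667) + (-2.1667)·(-2.1667) + (1.8333)·(1.8333) + (-2.1667)·(-2.1667) + (2.8333)·(2.8333)) / 5 = 20.8333/5 = 4.1667
  S[U,V] = ((-0.1667)·(-0.8333) + (-0.1667)·(3.1667) + (-2.1667)·(-1.8333) + (1.8333)·(0.1667) + (-2.1667)·(2.1667) + (2.8333)·(-2.8333)) / 5 = -8.8333/5 = -1.7667
  S[V,V] = ((-0.8333)·(-0.8333) + (3.1667)·(3.1667) + (-1.8333)·(-1.8333) + (0.1667)·(0.1667) + (2.1667)·(2.1667) + (-2.8333)·(-2.8333)) / 5 = 26.8333/5 = 5.3667
  S = [[4.1667, -1.7667],
 [-1.7667, 5.3667]].

Step 3 — invert S. det(S) = 4.1667·5.3667 - (-1.7667)² = 19.24.
  S^{-1} = (1/det) · [[d, -b], [-b, a]] = [[0.2789, 0.0918],
 [0.0918, 0.2166]].

Step 4 — quadratic form (x̄ - mu_0)^T · S^{-1} · (x̄ - mu_0):
  S^{-1} · (x̄ - mu_0) = (-1.5471, -0.913),
  (x̄ - mu_0)^T · [...] = (-4.8333)·(-1.5471) + (-2.1667)·(-0.913) = 9.456.

Step 5 — scale by n: T² = 6 · 9.456 = 56.736.

T² ≈ 56.736


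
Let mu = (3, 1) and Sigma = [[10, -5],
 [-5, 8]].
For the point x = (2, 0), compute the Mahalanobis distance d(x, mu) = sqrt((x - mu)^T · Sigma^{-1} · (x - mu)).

Step 1 — centre the observation: (x - mu) = (-1, -1).

Step 2 — invert Sigma. det(Sigma) = 10·8 - (-5)² = 55.
  Sigma^{-1} = (1/det) · [[d, -b], [-b, a]] = [[0.1455, 0.0909],
 [0.0909, 0.1818]].

Step 3 — form the quadratic (x - mu)^T · Sigma^{-1} · (x - mu):
  Sigma^{-1} · (x - mu) = (-0.2364, -0.2727).
  (x - mu)^T · [Sigma^{-1} · (x - mu)] = (-1)·(-0.2364) + (-1)·(-0.2727) = 0.5091.

Step 4 — take square root: d = √(0.5091) ≈ 0.7135.

d(x, mu) = √(0.5091) ≈ 0.7135


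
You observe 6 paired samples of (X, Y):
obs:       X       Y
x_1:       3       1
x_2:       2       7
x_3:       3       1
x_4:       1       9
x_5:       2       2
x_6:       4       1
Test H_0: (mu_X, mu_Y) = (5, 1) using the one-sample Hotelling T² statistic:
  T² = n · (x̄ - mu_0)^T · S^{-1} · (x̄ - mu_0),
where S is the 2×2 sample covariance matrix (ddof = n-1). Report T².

Step 1 — sample mean vector:
  mean(X) = (3 + 2 + 3 + 1 + 2 + 4) / 6 = 15/6 = 2.5
  mean(Y) = (1 + 7 + 1 + 9 + 2 + 1) / 6 = 21/6 = 3.5
  x̄ = (2.5, 3.5),  deviation x̄ - mu_0 = (2.5, 3.5) - (5, 1) = (-2.5, 2.5).

Step 2 — sample covariance matrix, S[i,j] = (1/(n-1)) · Σ_k (x_{k,i} - mean_i) · (x_{k,j} - mean_j), divisor n-1 = 5:
  S[X,X] = ((0.5)·(0.5) + (-0.5)·(-0.5) + (0.5)·(0.5) + (-1.5)·(-1.5) + (-0.5)·(-0.5) + (1.5)·(1.5)) / 5 = 5.5/5 = 1.1
  S[X,Y] = ((0.5)·(-2.5) + (-0.5)·(3.5) + (0.5)·(-2.5) + (-1.5)·(5.5) + (-0.5)·(-1.5) + (1.5)·(-2.5)) / 5 = -15.5/5 = -3.1
  S[Y,Y] = ((-2.5)·(-2.5) + (3.5)·(3.5) + (-2.5)·(-2.5) + (5.5)·(5.5) + (-1.5)·(-1.5) + (-2.5)·(-2.5)) / 5 = 63.5/5 = 12.7
  S = [[1.1, -3.1],
 [-3.1, 12.7]].

Step 3 — invert S. det(S) = 1.1·12.7 - (-3.1)² = 4.36.
  S^{-1} = (1/det) · [[d, -b], [-b, a]] = [[2.9128, 0.711],
 [0.711, 0.2523]].

Step 4 — quadratic form (x̄ - mu_0)^T · S^{-1} · (x̄ - mu_0):
  S^{-1} · (x̄ - mu_0) = (-5.5046, -1.1468),
  (x̄ - mu_0)^T · [...] = (-2.5)·(-5.5046) + (2.5)·(-1.1468) = 10.8945.

Step 5 — scale by n: T² = 6 · 10.8945 = 65.367.

T² ≈ 65.367


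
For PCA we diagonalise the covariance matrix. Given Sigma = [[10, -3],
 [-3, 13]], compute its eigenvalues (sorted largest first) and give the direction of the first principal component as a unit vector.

Step 1 — characteristic polynomial of 2×2 Sigma:
  det(Sigma - λI) = λ² - trace · λ + det = 0.
  trace = 10 + 13 = 23, det = 10·13 - (-3)² = 121.
Step 2 — discriminant:
  Δ = trace² - 4·det = 529 - 484 = 45.
Step 3 — eigenvalues:
  λ = (trace ± √Δ)/2 = (23 ± 6.7082)/2,
  λ_1 = 14.8541,  λ_2 = 8.1459.

Step 4 — unit eigenvector for λ_1: solve (Sigma - λ_1 I)v = 0. First row:
  (10 - 14.8541)·v_x + (-3)·v_y = 0, i.e. (-4.8541)·v_x + (-3)·v_y = 0,
  so v ∝ (b, λ_1 - a) = (-3, 4.8541); multiply by -1 so the first entry is positive: u = (3, -4.8541).
  ||u|| = √((3)² + (-4.8541)²) = √(32.5623) ≈ 5.7063,
  v_1 = u/||u|| ≈ (0.5257, -0.8507) (||v_1|| = 1).

λ_1 = 14.8541,  λ_2 = 8.1459;  v_1 ≈ (0.5257, -0.8507)


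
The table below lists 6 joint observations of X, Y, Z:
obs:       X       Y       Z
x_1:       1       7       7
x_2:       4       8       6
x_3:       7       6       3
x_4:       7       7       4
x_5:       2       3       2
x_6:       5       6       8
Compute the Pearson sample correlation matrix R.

Step 1 — column means:
  mean(X) = (1 + 4 + 7 + 7 + 2 + 5) / 6 = 26/6 = 4.3333
  mean(Y) = (7 + 8 + 6 + 7 + 3 + 6) / 6 = 37/6 = 6.1667
  mean(Z) = (7 + 6 + 3 + 4 + 2 + 8) / 6 = 30/6 = 5

Step 2 — sample variances and covariances s[i,j] = (1/(n-1)) · Σ_k (x_{k,i} - mean_i) · (x_{k,j} - mean_j), with n-1 = 5:
  s[X,X] = ((-3.3333)·(-3.3333) + (-0.3333)·(-0.3333) + (2.6667)·(2.6667) + (2.6667)·(2.6667) + (-2.3333)·(-2.3333) + (0.6667)·(0.6667)) / 5 = 31.3333/5 = 6.2667
  s[X,Y] = ((-3.3333)·(0.8333) + (-0.3333)·(1.8333) + (2.6667)·(-0.1667) + (2.6667)·(0.8333) + (-2.3333)·(-3.1667) + (0.6667)·(-0.1667)) / 5 = 5.6667/5 = 1.1333
  s[X,Z] = ((-3.3333)·(2) + (-0.3333)·(1) + (2.6667)·(-2) + (2.6667)·(-1) + (-2.3333)·(-3) + (0.6667)·(3)) / 5 = -6/5 = -1.2
  s[Y,Y] = ((0.8333)·(0.8333) + (1.8333)·(1.8333) + (-0.1667)·(-0.1667) + (0.8333)·(0.8333) + (-3.1667)·(-3.1667) + (-0.1667)·(-0.1667)) / 5 = 14.8333/5 = 2.9667
  s[Y,Z] = ((0.8333)·(2) + (1.8333)·(1) + (-0.1667)·(-2) + (0.8333)·(-1) + (-3.1667)·(-3) + (-0.1667)·(3)) / 5 = 12/5 = 2.4
  s[Z,Z] = ((2)·(2) + (1)·(1) + (-2)·(-2) + (-1)·(-1) + (-3)·(-3) + (3)·(3)) / 5 = 28/5 = 5.6
  Sample standard deviations s_i = √(s[i,i]):
  s(X) = √(6.2667) = 2.5033
  s(Y) = √(2.9667) = 1.7224
  s(Z) = √(5.6) = 2.3664

Step 3 — r_{ij} = s_{ij} / (s_i · s_j):
  r[X,X] = 1 (diagonal).
  r[X,Y] = 1.1333 / (2.5033 · 1.7224) = 1.1333 / 4.3117 = 0.2628
  r[X,Z] = -1.2 / (2.5033 · 2.3664) = -1.2 / 5.924 = -0.2026
  r[Y,Y] = 1 (diagonal).
  r[Y,Z] = 2.4 / (1.7224 · 2.3664) = 2.4 / 4.0759 = 0.5888
  r[Z,Z] = 1 (diagonal).

R is symmetric with unit diagonal. Assembling:

R = [[1, 0.2628, -0.2026],
 [0.2628, 1, 0.5888],
 [-0.2026, 0.5888, 1]]


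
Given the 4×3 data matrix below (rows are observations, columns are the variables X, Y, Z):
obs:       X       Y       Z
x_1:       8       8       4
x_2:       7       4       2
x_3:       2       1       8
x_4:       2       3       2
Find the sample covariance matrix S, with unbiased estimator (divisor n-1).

Step 1 — column means:
  mean(X) = (8 + 7 + 2 + 2) / 4 = 19/4 = 4.75
  mean(Y) = (8 + 4 + 1 + 3) / 4 = 16/4 = 4
  mean(Z) = (4 + 2 + 8 + 2) / 4 = 16/4 = 4

Step 2 — sample covariance S[i,j] = (1/(n-1)) · Σ_k (x_{k,i} - mean_i) · (x_{k,j} - mean_j), with n-1 = 3.
  S[X,X] = ((3.25)·(3.25) + (2.25)·(2.25) + (-2.75)·(-2.75) + (-2.75)·(-2.75)) / 3 = 30.75/3 = 10.25
  S[X,Y] = ((3.25)·(4) + (2.25)·(0) + (-2.75)·(-3) + (-2.75)·(-1)) / 3 = 24/3 = 8
  S[X,Z] = ((3.25)·(0) + (2.25)·(-2) + (-2.75)·(4) + (-2.75)·(-2)) / 3 = -10/3 = -3.3333
  S[Y,Y] = ((4)·(4) + (0)·(0) + (-3)·(-3) + (-1)·(-1)) / 3 = 26/3 = 8.6667
  S[Y,Z] = ((4)·(0) + (0)·(-2) + (-3)·(4) + (-1)·(-2)) / 3 = -10/3 = -3.3333
  S[Z,Z] = ((0)·(0) + (-2)·(-2) + (4)·(4) + (-2)·(-2)) / 3 = 24/3 = 8

S is symmetric (S[j,i] = S[i,j]). Assembling:

S = [[10.25, 8, -3.3333],
 [8, 8.6667, -3.3333],
 [-3.3333, -3.3333, 8]]


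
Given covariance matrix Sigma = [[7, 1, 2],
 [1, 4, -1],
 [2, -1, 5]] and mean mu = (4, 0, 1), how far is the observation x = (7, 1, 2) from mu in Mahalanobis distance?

Step 1 — centre the observation: (x - mu) = (3, 1, 1).

Step 2 — invert Sigma (cofactor / det for 3×3, or solve directly):
  Sigma^{-1} = [[0.1759, -0.0648, -0.0833],
 [-0.0648, 0.287, 0.0833],
 [-0.0833, 0.0833, 0.25]].

Step 3 — form the quadratic (x - mu)^T · Sigma^{-1} · (x - mu):
  Sigma^{-1} · (x - mu) = (0.3796, 0.1759, 0.0833).
  (x - mu)^T · [Sigma^{-1} · (x - mu)] = (3)·(0.3796) + (1)·(0.1759) + (1)·(0.0833) = 1.3981.

Step 4 — take square root: d = √(1.3981) ≈ 1.1824.

d(x, mu) = √(1.3981) ≈ 1.1824


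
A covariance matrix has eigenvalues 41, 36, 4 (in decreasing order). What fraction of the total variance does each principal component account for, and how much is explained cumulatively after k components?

Step 1 — total variance = trace(Sigma) = Σ λ_i = 41 + 36 + 4 = 81.

Step 2 — fraction explained by component i = λ_i / Σ λ:
  PC1: 41/81 = 0.5062
  PC2: 36/81 = 0.4444
  PC3: 4/81 = 0.0494

Step 3 — cumulative fraction after k components = (λ_1 + ... + λ_k) / Σ λ:
  k = 1: 41/81 = 0.5062
  k = 2: (41 + 36)/81 = 77/81 = 0.9506
  k = 3: (41 + 36 + 4)/81 = 81/81 = 1

Summary (fraction, with percent):

explained: PC1 0.5062 (50.62%), PC2 0.4444 (44.44%), PC3 0.0494 (4.94%);  cumulative: 0.5062, 0.9506, 1


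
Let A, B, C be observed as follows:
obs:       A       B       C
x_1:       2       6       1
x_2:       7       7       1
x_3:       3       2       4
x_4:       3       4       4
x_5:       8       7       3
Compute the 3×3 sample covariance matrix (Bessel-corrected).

Step 1 — column means:
  mean(A) = (2 + 7 + 3 + 3 + 8) / 5 = 23/5 = 4.6
  mean(B) = (6 + 7 + 2 + 4 + 7) / 5 = 26/5 = 5.2
  mean(C) = (1 + 1 + 4 + 4 + 3) / 5 = 13/5 = 2.6

Step 2 — sample covariance S[i,j] = (1/(n-1)) · Σ_k (x_{k,i} - mean_i) · (x_{k,j} - mean_j), with n-1 = 4.
  S[A,A] = ((-2.6)·(-2.6) + (2.4)·(2.4) + (-1.6)·(-1.6) + (-1.6)·(-1.6) + (3.4)·(3.4)) / 4 = 29.2/4 = 7.3
  S[A,B] = ((-2.6)·(0.8) + (2.4)·(1.8) + (-1.6)·(-3.2) + (-1.6)·(-1.2) + (3.4)·(1.8)) / 4 = 15.4/4 = 3.85
  S[A,C] = ((-2.6)·(-1.6) + (2.4)·(-1.6) + (-1.6)·(1.4) + (-1.6)·(1.4) + (3.4)·(0.4)) / 4 = -2.8/4 = -0.7
  S[B,B] = ((0.8)·(0.8) + (1.8)·(1.8) + (-3.2)·(-3.2) + (-1.2)·(-1.2) + (1.8)·(1.8)) / 4 = 18.8/4 = 4.7
  S[B,C] = ((0.8)·(-1.6) + (1.8)·(-1.6) + (-3.2)·(1.4) + (-1.2)·(1.4) + (1.8)·(0.4)) / 4 = -9.6/4 = -2.4
  S[C,C] = ((-1.6)·(-1.6) + (-1.6)·(-1.6) + (1.4)·(1.4) + (1.4)·(1.4) + (0.4)·(0.4)) / 4 = 9.2/4 = 2.3

S is symmetric (S[j,i] = S[i,j]). Assembling:

S = [[7.3, 3.85, -0.7],
 [3.85, 4.7, -2.4],
 [-0.7, -2.4, 2.3]]


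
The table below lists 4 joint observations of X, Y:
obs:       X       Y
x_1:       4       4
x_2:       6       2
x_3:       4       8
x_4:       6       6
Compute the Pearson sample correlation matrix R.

Step 1 — column means:
  mean(X) = (4 + 6 + 4 + 6) / 4 = 20/4 = 5
  mean(Y) = (4 + 2 + 8 + 6) / 4 = 20/4 = 5

Step 2 — sample variances and covariances s[i,j] = (1/(n-1)) · Σ_k (x_{k,i} - mean_i) · (x_{k,j} - mean_j), with n-1 = 3:
  s[X,X] = ((-1)·(-1) + (1)·(1) + (-1)·(-1) + (1)·(1)) / 3 = 4/3 = 1.3333
  s[X,Y] = ((-1)·(-1) + (1)·(-3) + (-1)·(3) + (1)·(1)) / 3 = -4/3 = -1.3333
  s[Y,Y] = ((-1)·(-1) + (-3)·(-3) + (3)·(3) + (1)·(1)) / 3 = 20/3 = 6.6667
  Sample standard deviations s_i = √(s[i,i]):
  s(X) = √(1.3333) = 1.1547
  s(Y) = √(6.6667) = 2.582

Step 3 — r_{ij} = s_{ij} / (s_i · s_j):
  r[X,X] = 1 (diagonal).
  r[X,Y] = -1.3333 / (1.1547 · 2.582) = -1.3333 / 2.9814 = -0.4472
  r[Y,Y] = 1 (diagonal).

R is symmetric with unit diagonal. Assembling:

R = [[1, -0.4472],
 [-0.4472, 1]]


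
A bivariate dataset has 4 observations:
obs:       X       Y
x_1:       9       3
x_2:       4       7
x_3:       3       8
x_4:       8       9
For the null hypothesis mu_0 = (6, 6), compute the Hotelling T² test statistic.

Step 1 — sample mean vector:
  mean(X) = (9 + 4 + 3 + 8) / 4 = 24/4 = 6
  mean(Y) = (3 + 7 + 8 + 9) / 4 = 27/4 = 6.75
  x̄ = (6, 6.75),  deviation x̄ - mu_0 = (6, 6.75) - (6, 6) = (0, 0.75).

Step 2 — sample covariance matrix, S[i,j] = (1/(n-1)) · Σ_k (x_{k,i} - mean_i) · (x_{k,j} - mean_j), divisor n-1 = 3:
  S[X,X] = ((3)·(3) + (-2)·(-2) + (-3)·(-3) + (2)·(2)) / 3 = 26/3 = 8.6667
  S[X,Y] = ((3)·(-3.75) + (-2)·(0.25) + (-3)·(1.25) + (2)·(2.25)) / 3 = -11/3 = -3.6667
  S[Y,Y] = ((-3.75)·(-3.75) + (0.25)·(0.25) + (1.25)·(1.25) + (2.25)·(2.25)) / 3 = 20.75/3 = 6.9167
  S = [[8.6667, -3.6667],
 [-3.6667, 6.9167]].

Step 3 — invert S. det(S) = 8.6667·6.9167 - (-3.6667)² = 46.5.
  S^{-1} = (1/det) · [[d, -b], [-b, a]] = [[0.1487, 0.0789],
 [0.0789, 0.1864]].

Step 4 — quadratic form (x̄ - mu_0)^T · S^{-1} · (x̄ - mu_0):
  S^{-1} · (x̄ - mu_0) = (0.0591, 0.1398),
  (x̄ - mu_0)^T · [...] = (0)·(0.0591) + (0.75)·(0.1398) = 0.1048.

Step 5 — scale by n: T² = 4 · 0.1048 = 0.4194.

T² ≈ 0.4194


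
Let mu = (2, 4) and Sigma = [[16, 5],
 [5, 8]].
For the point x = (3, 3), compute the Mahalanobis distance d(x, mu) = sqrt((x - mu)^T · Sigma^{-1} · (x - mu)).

Step 1 — centre the observation: (x - mu) = (1, -1).

Step 2 — invert Sigma. det(Sigma) = 16·8 - (5)² = 103.
  Sigma^{-1} = (1/det) · [[d, -b], [-b, a]] = [[0.0777, -0.0485],
 [-0.0485, 0.1553]].

Step 3 — form the quadratic (x - mu)^T · Sigma^{-1} · (x - mu):
  Sigma^{-1} · (x - mu) = (0.1262, -0.2039).
  (x - mu)^T · [Sigma^{-1} · (x - mu)] = (1)·(0.1262) + (-1)·(-0.2039) = 0.3301.

Step 4 — take square root: d = √(0.3301) ≈ 0.5745.

d(x, mu) = √(0.3301) ≈ 0.5745


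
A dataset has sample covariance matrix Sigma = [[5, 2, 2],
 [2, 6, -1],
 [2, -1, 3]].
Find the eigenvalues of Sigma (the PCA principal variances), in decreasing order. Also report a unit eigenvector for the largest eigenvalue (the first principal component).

Step 1 — characteristic polynomial p(λ) = det(λI - Sigma) = λ³ - tr·λ² + c_1·λ - det, where tr = trace, c_1 = sum of the principal 2×2 minors, det = det(Sigma):
  tr = 5 + 6 + 3 = 14,
  c_1 = (5·6 - (2)²) + (5·3 - (2)²) + (6·3 - (-1)²) = 26 + 11 + 17 = 54,
  det = 5·(6·3 - (-1)²) - (2)·((2)·3 - (-1)·(2)) + (2)·((2)·(-1) - 6·(2)) = 5·(17) - (2)·(8) + (2)·(-14) = 41.
  So p(λ) = λ³ - 14λ² + 54λ - 41.
Step 2 — look for an integer root (rational root theorem: any rational root is an integer divisor of 41). Testing λ = 1:
  p(1) = 1 - 14 + 54 - 41 = 0  ✓
  Dividing out (λ - 1): p(λ) = (λ - 1)(λ² - 13λ + 41).
Step 3 — remaining eigenvalues from the quadratic λ² - 13λ + 41 = 0:
  Δ = 13² - 4·41 = 169 - 164 = 5,  λ = (13 ± √5)/2 = (13 ± 2.2361)/2 ≈ 7.618 or 5.382.
  Sorted: λ_1 = 7.618,  λ_2 = 5.382,  λ_3 = 1  (check: sum = 14 = tr ✓).

Step 4 — unit eigenvector for λ_1 ≈ 7.618: v spans the null space of (Sigma - λ_1 I), whose rows are
  r_1 = (-2.618, 2, 2),  r_2 = (2, -1.618, -1),  r_3 = (2, -1, -4.618).
  v is orthogonal to every row, so take v ∝ r_1 × r_2 = ((2)·(-1) - (2)·(-1.618), (2)·(2) - (-2.618)·(-1), (-2.618)·(-1.618) - (2)·(2)) ≈ (1.2361, 1.382, 0.2361).
  Let u = (1.2361, 1.382, 0.2361).
  ||u|| = √((1.2361)² + (1.382)² + (0.2361)²) = √(3.4934) ≈ 1.8691,  v_1 = u/||u|| ≈ (0.6613, 0.7394, 0.1263) (||v_1|| = 1).

λ_1 = 7.618,  λ_2 = 5.382,  λ_3 = 1;  v_1 ≈ (0.6613, 0.7394, 0.1263)


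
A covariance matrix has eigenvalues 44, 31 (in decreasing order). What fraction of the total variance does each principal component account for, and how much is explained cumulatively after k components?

Step 1 — total variance = trace(Sigma) = Σ λ_i = 44 + 31 = 75.

Step 2 — fraction explained by component i = λ_i / Σ λ:
  PC1: 44/75 = 0.5867
  PC2: 31/75 = 0.4133

Step 3 — cumulative fraction after k components = (λ_1 + ... + λ_k) / Σ λ:
  k = 1: 44/75 = 0.5867
  k = 2: (44 + 31)/75 = 75/75 = 1

Summary (fraction, with percent):

explained: PC1 0.5867 (58.67%), PC2 0.4133 (41.33%);  cumulative: 0.5867, 1


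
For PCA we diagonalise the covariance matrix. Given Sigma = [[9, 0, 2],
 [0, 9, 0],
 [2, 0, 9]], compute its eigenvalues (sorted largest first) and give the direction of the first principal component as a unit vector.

Step 1 — characteristic polynomial p(λ) = det(λI - Sigma) = λ³ - tr·λ² + c_1·λ - det, where tr = trace, c_1 = sum of the principal 2×2 minors, det = det(Sigma):
  tr = 9 + 9 + 9 = 27,
  c_1 = (9·9 - (0)²) + (9·9 - (2)²) + (9·9 - (0)²) = 81 + 77 + 81 = 239,
  det = 9·(9·9 - (0)²) - (0)·((0)·9 - (0)·(2)) + (2)·((0)·(0) - 9·(2)) = 9·(81) - (0)·(0) + (2)·(-18) = 693.
  So p(λ) = λ³ - 27λ² + 239λ - 693.
Step 2 — look for an integer root (rational root theorem: any rational root is an integer divisor of 693). Testing λ = 7:
  p(7) = 343 - 1323 + 1673 - 693 = 0  ✓
  Dividing out (λ - 7): p(λ) = (λ - 7)(λ² - 20λ + 99).
Step 3 — remaining eigenvalues from the quadratic λ² - 20λ + 99 = 0:
  Δ = 20² - 4·99 = 400 - 396 = 4,  λ = (20 ± √4)/2 = (20 ± 2)/2 = 11 or 9.
  Sorted: λ_1 = 11,  λ_2 = 9,  λ_3 = 7  (check: sum = 27 = tr ✓).

Step 4 — unit eigenvector for λ_1 = 11: v spans the null space of (Sigma - λ_1 I), whose rows are
  r_1 = (-2, 0, 2),  r_2 = (0, -2, 0),  r_3 = (2, 0, -2).
  v is orthogonal to every row, so take v ∝ r_1 × r_2 = ((0)·(0) - (2)·(-2), (2)·(0) - (-2)·(0), (-2)·(-2) - (0)·(0)) = (4, 0, 4).
  Rescale (divide by 4): u = (1, 0, 1).
  ||u|| = √((1)² + (0)² + (1)²) = √(2) ≈ 1.4142,  v_1 = u/||u|| ≈ (0.7071, 0, 0.7071) (||v_1|| = 1).

λ_1 = 11,  λ_2 = 9,  λ_3 = 7;  v_1 ≈ (0.7071, 0, 0.7071)


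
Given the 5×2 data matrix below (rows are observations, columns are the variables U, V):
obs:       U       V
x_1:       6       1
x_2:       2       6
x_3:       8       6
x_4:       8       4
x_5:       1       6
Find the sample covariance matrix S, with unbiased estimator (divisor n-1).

Step 1 — column means:
  mean(U) = (6 + 2 + 8 + 8 + 1) / 5 = 25/5 = 5
  mean(V) = (1 + 6 + 6 + 4 + 6) / 5 = 23/5 = 4.6

Step 2 — sample covariance S[i,j] = (1/(n-1)) · Σ_k (x_{k,i} - mean_i) · (x_{k,j} - mean_j), with n-1 = 4.
  S[U,U] = ((1)·(1) + (-3)·(-3) + (3)·(3) + (3)·(3) + (-4)·(-4)) / 4 = 44/4 = 11
  S[U,V] = ((1)·(-3.6) + (-3)·(1.4) + (3)·(1.4) + (3)·(-0.6) + (-4)·(1.4)) / 4 = -11/4 = -2.75
  S[V,V] = ((-3.6)·(-3.6) + (1.4)·(1.4) + (1.4)·(1.4) + (-0.6)·(-0.6) + (1.4)·(1.4)) / 4 = 19.2/4 = 4.8

S is symmetric (S[j,i] = S[i,j]). Assembling:

S = [[11, -2.75],
 [-2.75, 4.8]]
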